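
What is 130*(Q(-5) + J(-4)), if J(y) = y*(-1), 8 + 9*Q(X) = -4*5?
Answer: 1040/9 ≈ 115.56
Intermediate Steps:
Q(X) = -28/9 (Q(X) = -8/9 + (-4*5)/9 = -8/9 + (⅑)*(-20) = -8/9 - 20/9 = -28/9)
J(y) = -y
130*(Q(-5) + J(-4)) = 130*(-28/9 - 1*(-4)) = 130*(-28/9 + 4) = 130*(8/9) = 1040/9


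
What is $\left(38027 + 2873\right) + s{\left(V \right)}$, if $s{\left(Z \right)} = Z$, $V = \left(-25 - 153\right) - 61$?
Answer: $40661$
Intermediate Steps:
$V = -239$ ($V = -178 - 61 = -239$)
$\left(38027 + 2873\right) + s{\left(V \right)} = \left(38027 + 2873\right) - 239 = 40900 - 239 = 40661$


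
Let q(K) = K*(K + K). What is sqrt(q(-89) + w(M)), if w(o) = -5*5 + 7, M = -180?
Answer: 4*sqrt(989) ≈ 125.79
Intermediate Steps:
w(o) = -18 (w(o) = -25 + 7 = -18)
q(K) = 2*K**2 (q(K) = K*(2*K) = 2*K**2)
sqrt(q(-89) + w(M)) = sqrt(2*(-89)**2 - 18) = sqrt(2*7921 - 18) = sqrt(15842 - 18) = sqrt(15824) = 4*sqrt(989)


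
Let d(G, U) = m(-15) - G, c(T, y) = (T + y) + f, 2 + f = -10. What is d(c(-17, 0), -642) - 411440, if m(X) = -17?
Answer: -411428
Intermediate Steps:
f = -12 (f = -2 - 10 = -12)
c(T, y) = -12 + T + y (c(T, y) = (T + y) - 12 = -12 + T + y)
d(G, U) = -17 - G
d(c(-17, 0), -642) - 411440 = (-17 - (-12 - 17 + 0)) - 411440 = (-17 - 1*(-29)) - 411440 = (-17 + 29) - 411440 = 12 - 411440 = -411428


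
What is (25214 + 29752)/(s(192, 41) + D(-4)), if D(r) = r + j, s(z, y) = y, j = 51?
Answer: 27483/44 ≈ 624.61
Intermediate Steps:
D(r) = 51 + r (D(r) = r + 51 = 51 + r)
(25214 + 29752)/(s(192, 41) + D(-4)) = (25214 + 29752)/(41 + (51 - 4)) = 54966/(41 + 47) = 54966/88 = 54966*(1/88) = 27483/44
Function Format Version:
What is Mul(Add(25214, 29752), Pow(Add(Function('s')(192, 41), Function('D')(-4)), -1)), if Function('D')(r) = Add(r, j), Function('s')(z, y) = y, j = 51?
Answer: Rational(27483, 44) ≈ 624.61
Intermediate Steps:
Function('D')(r) = Add(51, r) (Function('D')(r) = Add(r, 51) = Add(51, r))
Mul(Add(25214, 29752), Pow(Add(Function('s')(192, 41), Function('D')(-4)), -1)) = Mul(Add(25214, 29752), Pow(Add(41, Add(51, -4)), -1)) = Mul(54966, Pow(Add(41, 47), -1)) = Mul(54966, Pow(88, -1)) = Mul(54966, Rational(1, 88)) = Rational(27483, 44)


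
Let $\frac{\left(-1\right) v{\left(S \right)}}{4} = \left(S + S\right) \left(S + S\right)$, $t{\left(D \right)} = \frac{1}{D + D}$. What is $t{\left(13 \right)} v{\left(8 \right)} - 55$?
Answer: $- \frac{1227}{13} \approx -94.385$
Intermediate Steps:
$t{\left(D \right)} = \frac{1}{2 D}$
$v{\left(S \right)} = - 16 S^{2}$ ($v{\left(S \right)} = - 4 \left(S + S\right) \left(S + S\right) = - 4 \cdot 2 S 2 S = - 4 \cdot 4 S^{2} = - 16 S^{2}$)
$t{\left(13 \right)} v{\left(8 \right)} - 55 = \frac{1}{2 \cdot 13} \left(- 16 \cdot 8^{2}\right) - 55 = \frac{1}{2} \cdot \frac{1}{13} \left(\left(-16\right) 64\right) - 55 = \frac{1}{26} \left(-1024\right) - 55 = - \frac{512}{13} - 55 = - \frac{1227}{13}$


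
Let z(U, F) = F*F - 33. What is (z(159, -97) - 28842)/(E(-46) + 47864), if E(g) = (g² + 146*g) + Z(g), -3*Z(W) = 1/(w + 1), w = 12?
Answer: -759174/1687295 ≈ -0.44994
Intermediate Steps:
Z(W) = -1/39 (Z(W) = -1/(3*(12 + 1)) = -⅓/13 = -⅓*1/13 = -1/39)
E(g) = -1/39 + g² + 146*g (E(g) = (g² + 146*g) - 1/39 = -1/39 + g² + 146*g)
z(U, F) = -33 + F² (z(U, F) = F² - 33 = -33 + F²)
(z(159, -97) - 28842)/(E(-46) + 47864) = ((-33 + (-97)²) - 28842)/((-1/39 + (-46)² + 146*(-46)) + 47864) = ((-33 + 9409) - 28842)/((-1/39 + 2116 - 6716) + 47864) = (9376 - 28842)/(-179401/39 + 47864) = -19466/1687295/39 = -19466*39/1687295 = -759174/1687295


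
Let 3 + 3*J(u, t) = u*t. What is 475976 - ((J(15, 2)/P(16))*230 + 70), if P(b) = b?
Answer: 3806213/8 ≈ 4.7578e+5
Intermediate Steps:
J(u, t) = -1 + t*u/3 (J(u, t) = -1 + (u*t)/3 = -1 + (t*u)/3 = -1 + t*u/3)
475976 - ((J(15, 2)/P(16))*230 + 70) = 475976 - (((-1 + (⅓)*2*15)/16)*230 + 70) = 475976 - (((-1 + 10)*(1/16))*230 + 70) = 475976 - ((9*(1/16))*230 + 70) = 475976 - ((9/16)*230 + 70) = 475976 - (1035/8 + 70) = 475976 - 1*1595/8 = 475976 - 1595/8 = 3806213/8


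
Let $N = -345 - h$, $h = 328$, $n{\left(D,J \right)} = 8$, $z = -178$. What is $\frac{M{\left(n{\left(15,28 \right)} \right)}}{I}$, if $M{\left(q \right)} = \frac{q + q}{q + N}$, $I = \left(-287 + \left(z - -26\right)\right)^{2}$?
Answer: $- \frac{16}{128159465} \approx -1.2484 \cdot 10^{-7}$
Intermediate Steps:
$I = 192721$ ($I = \left(-287 - 152\right)^{2} = \left(-439\right)^{2} = 192721$)
$N = -673$ ($N = -345 - 328 = -673$)
$M{\left(q \right)} = \frac{2 q}{-673 + q}$ ($M{\left(q \right)} = \frac{q + q}{q - 673} = \frac{2 q}{-673 + q}$)
$\frac{M{\left(n{\left(15,28 \right)} \right)}}{I} = \frac{2 \cdot 8 \frac{1}{-673 + 8}}{192721} = 2 \cdot 8 \frac{1}{-665} \cdot \frac{1}{192721} = 2 \cdot 8 \left(- \frac{1}{665}\right) \frac{1}{192721} = \left(- \frac{16}{665}\right) \frac{1}{192721} = - \frac{16}{128159465}$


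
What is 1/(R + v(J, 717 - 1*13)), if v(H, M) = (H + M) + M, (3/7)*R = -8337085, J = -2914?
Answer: -3/58364113 ≈ -5.1401e-8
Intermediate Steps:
R = -58359595/3 (R = (7/3)*(-8337085) = -58359595/3 ≈ -1.9453e+7)
v(H, M) = H + 2*M
1/(R + v(J, 717 - 1*13)) = 1/(-58359595/3 + (-2914 + 2*(717 - 1*13))) = 1/(-58359595/3 + (-2914 + 2*(717 - 13))) = 1/(-58359595/3 + (-2914 + 2*704)) = 1/(-58359595/3 + (-2914 + 1408)) = 1/(-58359595/3 - 1506) = 1/(-58364113/3) = -3/58364113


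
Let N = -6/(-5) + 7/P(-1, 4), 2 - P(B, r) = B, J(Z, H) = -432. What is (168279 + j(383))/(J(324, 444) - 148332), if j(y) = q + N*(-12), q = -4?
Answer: -841163/743820 ≈ -1.1309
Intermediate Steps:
P(B, r) = 2 - B
N = 53/15 (N = -6/(-5) + 7/(2 - 1*(-1)) = -6*(-⅕) + 7/(2 + 1) = 6/5 + 7/3 = 53/15 ≈ 3.5333)
j(y) = -232/5 (j(y) = -4 + (53/15)*(-12) = -4 - 212/5 = -232/5)
(168279 + j(383))/(J(324, 444) - 148332) = (168279 - 232/5)/(-432 - 148332) = (841163/5)/(-148764) = (841163/5)*(-1/148764) = -841163/743820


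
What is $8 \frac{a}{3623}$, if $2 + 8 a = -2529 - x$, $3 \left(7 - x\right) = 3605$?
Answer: $- \frac{4009}{10869} \approx -0.36885$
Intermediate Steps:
$x = - \frac{3584}{3}$ ($x = 7 - \frac{3605}{3} = - \frac{3584}{3} \approx -1194.7$)
$a = - \frac{4009}{24}$ ($a = - \frac{1}{4} + \frac{-2529 - - \frac{3584}{3}}{8} = - \frac{1}{4} + \frac{-2529 + \frac{3584}{3}}{8} = - \frac{1}{4} + \frac{1}{8} \left(- \frac{4003}{3}\right) = - \frac{1}{4} - \frac{4003}{24} = - \frac{4009}{24} \approx -167.04$)
$8 \frac{a}{3623} = 8 \left(- \frac{4009}{24 \cdot 3623}\right) = 8 \left(\left(- \frac{4009}{24}\right) \frac{1}{3623}\right) = 8 \left(- \frac{4009}{86952}\right) = - \frac{4009}{10869}$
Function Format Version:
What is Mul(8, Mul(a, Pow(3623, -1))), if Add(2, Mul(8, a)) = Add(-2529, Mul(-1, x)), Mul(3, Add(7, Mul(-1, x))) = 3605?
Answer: Rational(-4009, 10869) ≈ -0.36885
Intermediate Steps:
x = Rational(-3584, 3) (x = Add(7, Mul(Rational(-1, 3), 3605)) = Add(7, Rational(-3605, 3)) = Rational(-3584, 3) ≈ -1194.7)
a = Rational(-4009, 24) (a = Add(Rational(-1, 4), Mul(Rational(1, 8), Add(-2529, Mul(-1, Rational(-3584, 3))))) = Add(Rational(-1, 4), Mul(Rational(1, 8), Add(-2529, Rational(3584, 3)))) = Add(Rational(-1, 4), Mul(Rational(1, 8), Rational(-4003, 3))) = Add(Rational(-1, 4), Rational(-4003, 24)) = Rational(-4009, 24) ≈ -167.04)
Mul(8, Mul(a, Pow(3623, -1))) = Mul(8, Mul(Rational(-4009, 24), Pow(3623, -1))) = Mul(8, Mul(Rational(-4009, 24), Rational(1, 3623))) = Mul(8, Rational(-4009, 86952)) = Rational(-4009, 10869)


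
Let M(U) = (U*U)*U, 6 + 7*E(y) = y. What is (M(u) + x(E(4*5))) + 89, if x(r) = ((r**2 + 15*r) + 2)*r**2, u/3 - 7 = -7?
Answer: 233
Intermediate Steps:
u = 0 (u = 21 + 3*(-7) = 21 - 21 = 0)
E(y) = -6/7 + y/7
M(U) = U**3 (M(U) = U**2*U = U**3)
x(r) = r**2*(2 + r**2 + 15*r) (x(r) = (2 + r**2 + 15*r)*r**2 = r**2*(2 + r**2 + 15*r))
(M(u) + x(E(4*5))) + 89 = (0**3 + (-6/7 + (4*5)/7)**2*(2 + (-6/7 + (4*5)/7)**2 + 15*(-6/7 + (4*5)/7))) + 89 = (0 + (-6/7 + (1/7)*20)**2*(2 + (-6/7 + (1/7)*20)**2 + 15*(-6/7 + (1/7)*20))) + 89 = (0 + (-6/7 + 20/7)**2*(2 + (-6/7 + 20/7)**2 + 15*(-6/7 + 20/7))) + 89 = (0 + 2**2*(2 + 2**2 + 15*2)) + 89 = (0 + 4*(2 + 4 + 30)) + 89 = (0 + 4*36) + 89 = (0 + 144) + 89 = 144 + 89 = 233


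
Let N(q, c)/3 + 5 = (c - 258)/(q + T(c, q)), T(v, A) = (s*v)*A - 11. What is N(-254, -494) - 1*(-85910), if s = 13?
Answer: 46696042943/543641 ≈ 85895.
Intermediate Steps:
T(v, A) = -11 + 13*A*v (T(v, A) = (13*v)*A - 11 = 13*A*v - 11 = -11 + 13*A*v)
N(q, c) = -15 + 3*(-258 + c)/(-11 + q + 13*c*q) (N(q, c) = -15 + 3*((c - 258)/(q + (-11 + 13*q*c))) = -15 + 3*((-258 + c)/(q + (-11 + 13*c*q))) = -15 + 3*((-258 + c)/(-11 + q + 13*c*q)) = -15 + 3*(-258 + c)/(-11 + q + 13*c*q))
N(-254, -494) - 1*(-85910) = 3*(-203 - 494 - 5*(-254) - 65*(-494)*(-254))/(-11 - 254 + 13*(-494)*(-254)) - 1*(-85910) = 3*(-203 - 494 + 1270 - 8155940)/(-11 - 254 + 1631188) + 85910 = 3*(-8155367)/1630923 + 85910 = 3*(1/1630923)*(-8155367) + 85910 = -8155367/543641 + 85910 = 46696042943/543641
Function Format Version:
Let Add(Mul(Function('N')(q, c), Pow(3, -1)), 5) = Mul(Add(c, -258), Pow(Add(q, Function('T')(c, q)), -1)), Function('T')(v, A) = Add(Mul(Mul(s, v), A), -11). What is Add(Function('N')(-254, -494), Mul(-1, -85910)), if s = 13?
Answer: Rational(46696042943, 543641) ≈ 85895.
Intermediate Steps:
Function('T')(v, A) = Add(-11, Mul(13, A, v)) (Function('T')(v, A) = Add(Mul(Mul(13, v), A), -11) = Add(Mul(13, A, v), -11) = Add(-11, Mul(13, A, v)))
Function('N')(q, c) = Add(-15, Mul(3, Pow(Add(-11, q, Mul(13, c, q)), -1), Add(-258, c))) (Function('N')(q, c) = Add(-15, Mul(3, Mul(Add(c, -258), Pow(Add(q, Add(-11, Mul(13, q, c))), -1)))) = Add(-15, Mul(3, Mul(Add(-258, c), Pow(Add(q, Add(-11, Mul(13, c, q))), -1)))) = Add(-15, Mul(3, Mul(Add(-258, c), Pow(Add(-11, q, Mul(13, c, q)), -1)))) = Add(-15, Mul(3, Mul(Pow(Add(-11, q, Mul(13, c, q)), -1), Add(-258, c)))) = Add(-15, Mul(3, Pow(Add(-11, q, Mul(13, c, q)), -1), Add(-258, c))))
Add(Function('N')(-254, -494), Mul(-1, -85910)) = Add(Mul(3, Pow(Add(-11, -254, Mul(13, -494, -254)), -1), Add(-203, -494, Mul(-5, -254), Mul(-65, -494, -254))), Mul(-1, -85910)) = Add(Mul(3, Pow(Add(-11, -254, 1631188), -1), Add(-203, -494, 1270, -8155940)), 85910) = Add(Mul(3, Pow(1630923, -1), -8155367), 85910) = Add(Mul(3, Rational(1, 1630923), -8155367), 85910) = Add(Rational(-8155367, 543641), 85910) = Rational(46696042943, 543641)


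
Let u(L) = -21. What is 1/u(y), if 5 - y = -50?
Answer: -1/21 ≈ -0.047619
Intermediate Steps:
y = 55 (y = 5 - 1*(-50) = 5 + 50 = 55)
1/u(y) = 1/(-21) = -1/21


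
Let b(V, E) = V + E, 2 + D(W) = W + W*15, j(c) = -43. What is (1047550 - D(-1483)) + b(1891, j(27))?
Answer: 1073128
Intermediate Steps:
D(W) = -2 + 16*W (D(W) = -2 + (W + W*15) = -2 + (W + 15*W) = -2 + 16*W)
b(V, E) = E + V
(1047550 - D(-1483)) + b(1891, j(27)) = (1047550 - (-2 + 16*(-1483))) + (-43 + 1891) = (1047550 - (-2 - 23728)) + 1848 = (1047550 - 1*(-23730)) + 1848 = (1047550 + 23730) + 1848 = 1071280 + 1848 = 1073128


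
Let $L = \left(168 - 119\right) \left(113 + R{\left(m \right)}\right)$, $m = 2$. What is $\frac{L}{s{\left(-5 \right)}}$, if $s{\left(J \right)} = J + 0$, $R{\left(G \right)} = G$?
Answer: $-1127$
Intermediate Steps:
$s{\left(J \right)} = J$
$L = 5635$ ($L = \left(168 - 119\right) \left(113 + 2\right) = 49 \cdot 115 = 5635$)
$\frac{L}{s{\left(-5 \right)}} = \frac{1}{-5} \cdot 5635 = \left(- \frac{1}{5}\right) 5635 = -1127$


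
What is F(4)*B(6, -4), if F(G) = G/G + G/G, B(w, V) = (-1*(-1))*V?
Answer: -8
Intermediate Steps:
B(w, V) = V (B(w, V) = 1*V = V)
F(G) = 2 (F(G) = 1 + 1 = 2)
F(4)*B(6, -4) = 2*(-4) = -8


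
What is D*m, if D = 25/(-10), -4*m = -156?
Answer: -195/2 ≈ -97.500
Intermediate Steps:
m = 39 (m = -¼*(-156) = 39)
D = -5/2 (D = 25*(-⅒) = -5/2 ≈ -2.5000)
D*m = -5/2*39 = -195/2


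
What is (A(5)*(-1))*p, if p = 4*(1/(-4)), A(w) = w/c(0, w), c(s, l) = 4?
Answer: 5/4 ≈ 1.2500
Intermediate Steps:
A(w) = w/4
p = -1 (p = 4*(1*(-1/4)) = 4*(-1/4) = -1)
(A(5)*(-1))*p = (((1/4)*5)*(-1))*(-1) = ((5/4)*(-1))*(-1) = -5/4*(-1) = 5/4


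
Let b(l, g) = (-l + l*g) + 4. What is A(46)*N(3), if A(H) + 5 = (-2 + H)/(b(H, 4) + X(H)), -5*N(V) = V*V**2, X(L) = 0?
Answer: 8991/355 ≈ 25.327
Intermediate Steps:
N(V) = -V**3/5 (N(V) = -V*V**2/5 = -V**3/5)
b(l, g) = 4 - l + g*l (b(l, g) = (-l + g*l) + 4 = 4 - l + g*l)
A(H) = -5 + (-2 + H)/(4 + 3*H) (A(H) = -5 + (-2 + H)/((4 - H + 4*H) + 0) = -5 + (-2 + H)/((4 + 3*H) + 0) = -5 + (-2 + H)/(4 + 3*H))
A(46)*N(3) = (2*(-11 - 7*46)/(4 + 3*46))*(-1/5*3**3) = (2*(-11 - 322)/(4 + 138))*(-1/5*27) = (2*(-333)/142)*(-27/5) = (2*(1/142)*(-333))*(-27/5) = -333/71*(-27/5) = 8991/355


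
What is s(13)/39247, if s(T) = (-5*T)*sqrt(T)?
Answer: -5*sqrt(13)/3019 ≈ -0.0059714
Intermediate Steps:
s(T) = -5*T**(3/2)
s(13)/39247 = -65*sqrt(13)/39247 = -65*sqrt(13)*(1/39247) = -5*sqrt(13)/3019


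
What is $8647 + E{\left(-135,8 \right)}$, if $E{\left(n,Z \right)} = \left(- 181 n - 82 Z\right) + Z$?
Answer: $32434$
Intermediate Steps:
$E{\left(n,Z \right)} = - 181 n - 81 Z$
$8647 + E{\left(-135,8 \right)} = 8647 - -23787 = 8647 + \left(24435 - 648\right) = 8647 + 23787 = 32434$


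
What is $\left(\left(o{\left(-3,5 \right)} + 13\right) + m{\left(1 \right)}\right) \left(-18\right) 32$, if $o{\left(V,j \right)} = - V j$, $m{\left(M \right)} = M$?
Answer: $-16704$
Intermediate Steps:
$o{\left(V,j \right)} = - V j$
$\left(\left(o{\left(-3,5 \right)} + 13\right) + m{\left(1 \right)}\right) \left(-18\right) 32 = \left(\left(\left(-1\right) \left(-3\right) 5 + 13\right) + 1\right) \left(-18\right) 32 = \left(\left(15 + 13\right) + 1\right) \left(-18\right) 32 = \left(28 + 1\right) \left(-18\right) 32 = 29 \left(-18\right) 32 = \left(-522\right) 32 = -16704$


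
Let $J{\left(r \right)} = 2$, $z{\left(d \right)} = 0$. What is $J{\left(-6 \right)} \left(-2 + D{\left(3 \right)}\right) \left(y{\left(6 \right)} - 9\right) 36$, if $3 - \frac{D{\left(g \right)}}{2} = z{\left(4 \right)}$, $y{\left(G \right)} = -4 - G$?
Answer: $-5472$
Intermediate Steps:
$D{\left(g \right)} = 6$ ($D{\left(g \right)} = 6 - 0 = 6 + 0 = 6$)
$J{\left(-6 \right)} \left(-2 + D{\left(3 \right)}\right) \left(y{\left(6 \right)} - 9\right) 36 = 2 \left(-2 + 6\right) \left(\left(-4 - 6\right) - 9\right) 36 = 2 \cdot 4 \left(\left(-4 - 6\right) - 9\right) 36 = 2 \cdot 4 \left(-10 - 9\right) 36 = 2 \cdot 4 \left(-19\right) 36 = 2 \left(-76\right) 36 = \left(-152\right) 36 = -5472$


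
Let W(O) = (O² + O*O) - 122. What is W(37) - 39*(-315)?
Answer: 14901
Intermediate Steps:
W(O) = -122 + 2*O² (W(O) = (O² + O²) - 122 = 2*O² - 122 = -122 + 2*O²)
W(37) - 39*(-315) = (-122 + 2*37²) - 39*(-315) = (-122 + 2*1369) - 1*(-12285) = (-122 + 2738) + 12285 = 2616 + 12285 = 14901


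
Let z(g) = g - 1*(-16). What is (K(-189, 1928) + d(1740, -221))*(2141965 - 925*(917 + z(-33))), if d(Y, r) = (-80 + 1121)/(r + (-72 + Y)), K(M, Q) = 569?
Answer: 1079501994560/1447 ≈ 7.4603e+8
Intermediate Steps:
z(g) = 16 + g (z(g) = g + 16 = 16 + g)
d(Y, r) = 1041/(-72 + Y + r)
(K(-189, 1928) + d(1740, -221))*(2141965 - 925*(917 + z(-33))) = (569 + 1041/(-72 + 1740 - 221))*(2141965 - 925*(917 + (16 - 33))) = (569 + 1041/1447)*(2141965 - 925*(917 - 17)) = (569 + 1041*(1/1447))*(2141965 - 925*900) = (569 + 1041/1447)*(2141965 - 832500) = (824384/1447)*1309465 = 1079501994560/1447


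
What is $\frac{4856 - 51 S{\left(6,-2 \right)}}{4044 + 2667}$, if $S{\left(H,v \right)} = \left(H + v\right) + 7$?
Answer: $\frac{4295}{6711} \approx 0.63999$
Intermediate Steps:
$S{\left(H,v \right)} = 7 + H + v$
$\frac{4856 - 51 S{\left(6,-2 \right)}}{4044 + 2667} = \frac{4856 - 51 \left(7 + 6 - 2\right)}{4044 + 2667} = \frac{4856 - 561}{6711} = \left(4856 - 561\right) \frac{1}{6711} = 4295 \cdot \frac{1}{6711} = \frac{4295}{6711}$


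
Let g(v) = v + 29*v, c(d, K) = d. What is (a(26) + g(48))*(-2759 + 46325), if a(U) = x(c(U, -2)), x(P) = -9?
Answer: 62342946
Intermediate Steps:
g(v) = 30*v
a(U) = -9
(a(26) + g(48))*(-2759 + 46325) = (-9 + 30*48)*(-2759 + 46325) = (-9 + 1440)*43566 = 1431*43566 = 62342946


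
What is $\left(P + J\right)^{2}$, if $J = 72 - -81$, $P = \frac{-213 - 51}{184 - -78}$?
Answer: $\frac{396447921}{17161} \approx 23102.0$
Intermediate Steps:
$P = - \frac{132}{131}$ ($P = - \frac{264}{184 + \left(-10 + 88\right)} = - \frac{264}{184 + 78} = - \frac{264}{262} = \left(-264\right) \frac{1}{262} = - \frac{132}{131} \approx -1.0076$)
$J = 153$ ($J = 72 + 81 = 153$)
$\left(P + J\right)^{2} = \left(- \frac{132}{131} + 153\right)^{2} = \left(\frac{19911}{131}\right)^{2} = \frac{396447921}{17161}$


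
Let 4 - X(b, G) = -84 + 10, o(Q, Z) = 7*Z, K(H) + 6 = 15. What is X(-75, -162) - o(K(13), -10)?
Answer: 148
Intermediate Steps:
K(H) = 9 (K(H) = -6 + 15 = 9)
X(b, G) = 78 (X(b, G) = 4 - (-84 + 10) = 4 - 1*(-74) = 4 + 74 = 78)
X(-75, -162) - o(K(13), -10) = 78 - 7*(-10) = 78 - 1*(-70) = 78 + 70 = 148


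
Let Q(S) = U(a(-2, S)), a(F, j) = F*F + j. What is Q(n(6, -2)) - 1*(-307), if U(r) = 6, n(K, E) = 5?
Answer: 313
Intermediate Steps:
a(F, j) = j + F² (a(F, j) = F² + j = j + F²)
Q(S) = 6
Q(n(6, -2)) - 1*(-307) = 6 - 1*(-307) = 6 + 307 = 313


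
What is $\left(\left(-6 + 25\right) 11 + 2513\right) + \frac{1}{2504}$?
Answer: $\frac{6815889}{2504} \approx 2722.0$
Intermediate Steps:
$\left(\left(-6 + 25\right) 11 + 2513\right) + \frac{1}{2504} = \left(19 \cdot 11 + 2513\right) + \frac{1}{2504} = \left(209 + 2513\right) + \frac{1}{2504} = 2722 + \frac{1}{2504} = \frac{6815889}{2504}$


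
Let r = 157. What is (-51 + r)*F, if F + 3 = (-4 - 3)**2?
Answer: 4876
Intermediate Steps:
F = 46 (F = -3 + (-4 - 3)**2 = -3 + (-7)**2 = -3 + 49 = 46)
(-51 + r)*F = (-51 + 157)*46 = 106*46 = 4876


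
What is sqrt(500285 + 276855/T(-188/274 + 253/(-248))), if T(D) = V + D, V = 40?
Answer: 35*sqrt(77923673469021)/433689 ≈ 712.40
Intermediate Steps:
T(D) = 40 + D
sqrt(500285 + 276855/T(-188/274 + 253/(-248))) = sqrt(500285 + 276855/(40 + (-188/274 + 253/(-248)))) = sqrt(500285 + 276855/(40 + (-188*1/274 + 253*(-1/248)))) = sqrt(500285 + 276855/(40 + (-94/137 - 253/248))) = sqrt(500285 + 276855/(40 - 57973/33976)) = sqrt(500285 + 276855/(1301067/33976)) = sqrt(500285 + 276855*(33976/1301067)) = sqrt(500285 + 3135475160/433689) = sqrt(220103576525/433689) = 35*sqrt(77923673469021)/433689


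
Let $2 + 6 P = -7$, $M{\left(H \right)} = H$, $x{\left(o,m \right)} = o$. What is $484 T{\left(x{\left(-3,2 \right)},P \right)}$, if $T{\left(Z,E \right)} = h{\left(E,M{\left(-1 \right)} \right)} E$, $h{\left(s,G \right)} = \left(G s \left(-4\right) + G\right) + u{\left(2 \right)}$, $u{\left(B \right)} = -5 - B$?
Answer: $10164$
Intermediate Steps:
$P = - \frac{3}{2}$ ($P = - \frac{1}{3} + \frac{1}{6} \left(-7\right) = - \frac{1}{3} - \frac{7}{6} = - \frac{3}{2} \approx -1.5$)
$h{\left(s,G \right)} = -7 + G - 4 G s$ ($h{\left(s,G \right)} = \left(G s \left(-4\right) + G\right) - 7 = \left(- 4 G s + G\right) - 7 = \left(G - 4 G s\right) - 7 = -7 + G - 4 G s$)
$T{\left(Z,E \right)} = E \left(-8 + 4 E\right)$ ($T{\left(Z,E \right)} = \left(-7 - 1 - - 4 E\right) E = \left(-7 - 1 + 4 E\right) E = \left(-8 + 4 E\right) E = E \left(-8 + 4 E\right)$)
$484 T{\left(x{\left(-3,2 \right)},P \right)} = 484 \cdot 4 \left(- \frac{3}{2}\right) \left(-2 - \frac{3}{2}\right) = 484 \cdot 4 \left(- \frac{3}{2}\right) \left(- \frac{7}{2}\right) = 484 \cdot 21 = 10164$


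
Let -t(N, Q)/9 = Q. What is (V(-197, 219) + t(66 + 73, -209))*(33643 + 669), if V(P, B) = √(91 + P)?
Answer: 64540872 + 34312*I*√106 ≈ 6.4541e+7 + 3.5326e+5*I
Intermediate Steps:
t(N, Q) = -9*Q
(V(-197, 219) + t(66 + 73, -209))*(33643 + 669) = (√(91 - 197) - 9*(-209))*(33643 + 669) = (√(-106) + 1881)*34312 = (I*√106 + 1881)*34312 = (1881 + I*√106)*34312 = 64540872 + 34312*I*√106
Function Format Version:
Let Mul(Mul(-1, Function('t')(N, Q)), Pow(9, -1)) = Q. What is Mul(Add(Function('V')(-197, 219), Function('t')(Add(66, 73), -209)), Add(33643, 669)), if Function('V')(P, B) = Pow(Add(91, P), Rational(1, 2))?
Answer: Add(64540872, Mul(34312, I, Pow(106, Rational(1, 2)))) ≈ Add(6.4541e+7, Mul(3.5326e+5, I))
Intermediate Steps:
Function('t')(N, Q) = Mul(-9, Q)
Mul(Add(Function('V')(-197, 219), Function('t')(Add(66, 73), -209)), Add(33643, 669)) = Mul(Add(Pow(Add(91, -197), Rational(1, 2)), Mul(-9, -209)), Add(33643, 669)) = Mul(Add(Pow(-106, Rational(1, 2)), 1881), 34312) = Mul(Add(Mul(I, Pow(106, Rational(1, 2))), 1881), 34312) = Mul(Add(1881, Mul(I, Pow(106, Rational(1, 2)))), 34312) = Add(64540872, Mul(34312, I, Pow(106, Rational(1, 2))))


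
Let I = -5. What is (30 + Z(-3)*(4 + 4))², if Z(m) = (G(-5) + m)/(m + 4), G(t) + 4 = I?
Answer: 4356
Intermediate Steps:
G(t) = -9 (G(t) = -4 - 5 = -9)
Z(m) = (-9 + m)/(4 + m) (Z(m) = (-9 + m)/(m + 4) = (-9 + m)/(4 + m))
(30 + Z(-3)*(4 + 4))² = (30 + ((-9 - 3)/(4 - 3))*(4 + 4))² = (30 + (-12/1)*8)² = (30 + (1*(-12))*8)² = (30 - 12*8)² = (30 - 96)² = (-66)² = 4356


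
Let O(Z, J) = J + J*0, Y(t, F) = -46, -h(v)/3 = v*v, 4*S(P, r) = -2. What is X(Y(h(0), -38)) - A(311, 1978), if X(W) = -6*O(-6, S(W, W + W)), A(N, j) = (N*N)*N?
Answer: -30080228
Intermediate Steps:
S(P, r) = -1/2 (S(P, r) = (1/4)*(-2) = -1/2)
h(v) = -3*v**2 (h(v) = -3*v*v = -3*v**2)
O(Z, J) = J (O(Z, J) = J + 0 = J)
A(N, j) = N**3 (A(N, j) = N**2*N = N**3)
X(W) = 3 (X(W) = -6*(-1/2) = 3)
X(Y(h(0), -38)) - A(311, 1978) = 3 - 1*311**3 = 3 - 1*30080231 = 3 - 30080231 = -30080228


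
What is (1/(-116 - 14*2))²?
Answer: 1/20736 ≈ 4.8225e-5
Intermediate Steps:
(1/(-116 - 14*2))² = (1/(-116 - 28))² = (1/(-144))² = (-1/144)² = 1/20736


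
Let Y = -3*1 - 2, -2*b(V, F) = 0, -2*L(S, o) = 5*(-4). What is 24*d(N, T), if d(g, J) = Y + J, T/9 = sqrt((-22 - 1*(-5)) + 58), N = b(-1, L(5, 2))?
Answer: -120 + 216*sqrt(41) ≈ 1263.1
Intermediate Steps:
L(S, o) = 10 (L(S, o) = -5*(-4)/2 = -1/2*(-20) = 10)
b(V, F) = 0 (b(V, F) = -1/2*0 = 0)
N = 0
Y = -5 (Y = -3 - 2 = -5)
T = 9*sqrt(41) (T = 9*sqrt((-22 - 1*(-5)) + 58) = 9*sqrt((-22 + 5) + 58) = 9*sqrt(-17 + 58) = 9*sqrt(41) ≈ 57.628)
d(g, J) = -5 + J
24*d(N, T) = 24*(-5 + 9*sqrt(41)) = -120 + 216*sqrt(41)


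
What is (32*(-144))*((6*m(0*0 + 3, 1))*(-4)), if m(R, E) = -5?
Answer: -552960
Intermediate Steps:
(32*(-144))*((6*m(0*0 + 3, 1))*(-4)) = (32*(-144))*((6*(-5))*(-4)) = -(-138240)*(-4) = -4608*120 = -552960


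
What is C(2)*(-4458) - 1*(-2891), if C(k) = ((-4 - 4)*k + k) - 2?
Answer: 74219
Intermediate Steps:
C(k) = -2 - 7*k (C(k) = (-8*k + k) - 2 = -7*k - 2 = -2 - 7*k)
C(2)*(-4458) - 1*(-2891) = (-2 - 7*2)*(-4458) - 1*(-2891) = (-2 - 14)*(-4458) + 2891 = -16*(-4458) + 2891 = 71328 + 2891 = 74219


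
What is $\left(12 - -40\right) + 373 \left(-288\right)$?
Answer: $-107372$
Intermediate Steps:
$\left(12 - -40\right) + 373 \left(-288\right) = \left(12 + 40\right) - 107424 = 52 - 107424 = -107372$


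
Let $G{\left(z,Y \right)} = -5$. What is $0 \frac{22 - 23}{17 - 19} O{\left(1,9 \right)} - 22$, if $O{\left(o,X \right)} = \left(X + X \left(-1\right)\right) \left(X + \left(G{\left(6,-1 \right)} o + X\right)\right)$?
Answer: $-22$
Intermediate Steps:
$O{\left(o,X \right)} = 0$ ($O{\left(o,X \right)} = \left(X + X \left(-1\right)\right) \left(X + \left(- 5 o + X\right)\right) = \left(X - X\right) \left(X + \left(X - 5 o\right)\right) = 0 \left(- 5 o + 2 X\right) = 0$)
$0 \frac{22 - 23}{17 - 19} O{\left(1,9 \right)} - 22 = 0 \frac{22 - 23}{17 - 19} \cdot 0 - 22 = 0 \left(- \frac{1}{-2}\right) 0 - 22 = 0 \left(\left(-1\right) \left(- \frac{1}{2}\right)\right) 0 - 22 = 0 \cdot \frac{1}{2} \cdot 0 - 22 = 0 \cdot 0 - 22 = 0 - 22 = -22$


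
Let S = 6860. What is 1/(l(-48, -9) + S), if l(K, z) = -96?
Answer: 1/6764 ≈ 0.00014784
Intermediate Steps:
1/(l(-48, -9) + S) = 1/(-96 + 6860) = 1/6764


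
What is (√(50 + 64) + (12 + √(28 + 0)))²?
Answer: (12 + √114 + 2*√7)² ≈ 782.24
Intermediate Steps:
(√(50 + 64) + (12 + √(28 + 0)))² = (√114 + (12 + √28))² = (√114 + (12 + 2*√7))² = (12 + √114 + 2*√7)²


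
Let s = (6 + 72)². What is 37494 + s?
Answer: 43578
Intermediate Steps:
s = 6084 (s = 78² = 6084)
37494 + s = 37494 + 6084 = 43578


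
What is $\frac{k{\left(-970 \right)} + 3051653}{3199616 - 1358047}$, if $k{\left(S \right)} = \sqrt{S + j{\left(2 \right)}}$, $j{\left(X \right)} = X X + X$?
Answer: $\frac{3051653}{1841569} + \frac{2 i \sqrt{241}}{1841569} \approx 1.6571 + 1.686 \cdot 10^{-5} i$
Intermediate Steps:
$j{\left(X \right)} = X + X^{2}$ ($j{\left(X \right)} = X^{2} + X = X + X^{2}$)
$k{\left(S \right)} = \sqrt{6 + S}$ ($k{\left(S \right)} = \sqrt{S + 2 \left(1 + 2\right)} = \sqrt{S + 2 \cdot 3} = \sqrt{S + 6} = \sqrt{6 + S}$)
$\frac{k{\left(-970 \right)} + 3051653}{3199616 - 1358047} = \frac{\sqrt{6 - 970} + 3051653}{3199616 - 1358047} = \frac{\sqrt{-964} + 3051653}{1841569} = \left(2 i \sqrt{241} + 3051653\right) \frac{1}{1841569} = \left(3051653 + 2 i \sqrt{241}\right) \frac{1}{1841569} = \frac{3051653}{1841569} + \frac{2 i \sqrt{241}}{1841569}$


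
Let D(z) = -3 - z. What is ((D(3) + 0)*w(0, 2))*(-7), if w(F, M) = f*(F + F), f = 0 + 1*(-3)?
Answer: 0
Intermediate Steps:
f = -3 (f = 0 - 3 = -3)
w(F, M) = -6*F (w(F, M) = -3*(F + F) = -6*F)
((D(3) + 0)*w(0, 2))*(-7) = (((-3 - 1*3) + 0)*(-6*0))*(-7) = (((-3 - 3) + 0)*0)*(-7) = ((-6 + 0)*0)*(-7) = -6*0*(-7) = 0*(-7) = 0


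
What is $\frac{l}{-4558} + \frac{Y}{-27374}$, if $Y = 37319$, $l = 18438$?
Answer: $- \frac{337410907}{62385346} \approx -5.4085$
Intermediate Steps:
$\frac{l}{-4558} + \frac{Y}{-27374} = \frac{18438}{-4558} + \frac{37319}{-27374} = 18438 \left(- \frac{1}{4558}\right) + 37319 \left(- \frac{1}{27374}\right) = - \frac{9219}{2279} - \frac{37319}{27374} = - \frac{337410907}{62385346}$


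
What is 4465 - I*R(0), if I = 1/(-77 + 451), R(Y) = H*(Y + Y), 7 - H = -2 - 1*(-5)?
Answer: 4465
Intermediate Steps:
H = 4 (H = 7 - (-2 - 1*(-5)) = 7 - (-2 + 5) = 7 - 1*3 = 7 - 3 = 4)
R(Y) = 8*Y (R(Y) = 4*(Y + Y) = 4*(2*Y) = 8*Y)
I = 1/374 ≈ 0.0026738
4465 - I*R(0) = 4465 - 8*0/374 = 4465 - 0/374 = 4465 - 1*0 = 4465 + 0 = 4465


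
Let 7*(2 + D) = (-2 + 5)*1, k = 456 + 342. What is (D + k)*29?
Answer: 161675/7 ≈ 23096.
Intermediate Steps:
k = 798
D = -11/7 (D = -2 + ((-2 + 5)*1)/7 = -2 + (3*1)/7 = -2 + (1/7)*3 = -2 + 3/7 = -11/7 ≈ -1.5714)
(D + k)*29 = (-11/7 + 798)*29 = (5575/7)*29 = 161675/7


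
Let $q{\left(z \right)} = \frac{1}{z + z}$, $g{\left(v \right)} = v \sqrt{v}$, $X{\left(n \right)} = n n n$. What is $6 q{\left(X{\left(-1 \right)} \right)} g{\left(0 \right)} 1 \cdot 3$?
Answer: $0$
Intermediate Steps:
$X{\left(n \right)} = n^{3}$ ($X{\left(n \right)} = n^{2} n = n^{3}$)
$g{\left(v \right)} = v^{\frac{3}{2}}$
$q{\left(z \right)} = \frac{1}{2 z}$
$6 q{\left(X{\left(-1 \right)} \right)} g{\left(0 \right)} 1 \cdot 3 = 6 \frac{1}{2 \left(-1\right)^{3}} \cdot 0^{\frac{3}{2}} \cdot 1 \cdot 3 = 6 \frac{1}{2 \left(-1\right)} 0 \cdot 1 \cdot 3 = 6 \cdot \frac{1}{2} \left(-1\right) 0 \cdot 3 = 6 \left(- \frac{1}{2}\right) 0 = \left(-3\right) 0 = 0$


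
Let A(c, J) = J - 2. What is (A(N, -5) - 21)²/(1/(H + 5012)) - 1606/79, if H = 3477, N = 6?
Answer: 525773098/79 ≈ 6.6554e+6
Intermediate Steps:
A(c, J) = -2 + J
(A(N, -5) - 21)²/(1/(H + 5012)) - 1606/79 = ((-2 - 5) - 21)²/(1/(3477 + 5012)) - 1606/79 = (-7 - 21)²/(1/8489) - 1606*1/79 = (-28)²/(1/8489) - 1606/79 = 784*8489 - 1606/79 = 6655376 - 1606/79 = 525773098/79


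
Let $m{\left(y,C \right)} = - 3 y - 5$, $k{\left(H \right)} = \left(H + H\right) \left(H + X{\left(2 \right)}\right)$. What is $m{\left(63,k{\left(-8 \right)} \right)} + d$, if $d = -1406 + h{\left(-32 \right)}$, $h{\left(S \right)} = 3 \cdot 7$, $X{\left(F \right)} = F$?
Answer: $-1579$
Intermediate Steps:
$h{\left(S \right)} = 21$
$d = -1385$ ($d = -1406 + 21 = -1385$)
$k{\left(H \right)} = 2 H \left(2 + H\right)$ ($k{\left(H \right)} = \left(H + H\right) \left(H + 2\right) = 2 H \left(2 + H\right)$)
$m{\left(y,C \right)} = -5 - 3 y$
$m{\left(63,k{\left(-8 \right)} \right)} + d = \left(-5 - 189\right) - 1385 = -194 - 1385 = -1579$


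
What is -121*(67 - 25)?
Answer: -5082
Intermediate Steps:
-121*(67 - 25) = -121*42 = -5082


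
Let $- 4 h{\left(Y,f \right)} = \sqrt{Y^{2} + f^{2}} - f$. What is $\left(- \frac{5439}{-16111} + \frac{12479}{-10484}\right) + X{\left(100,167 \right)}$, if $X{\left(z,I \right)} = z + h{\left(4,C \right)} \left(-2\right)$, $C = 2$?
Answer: $\frac{16577837983}{168907724} + \sqrt{5} \approx 100.38$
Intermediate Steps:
$h{\left(Y,f \right)} = - \frac{\sqrt{Y^{2} + f^{2}}}{4} + \frac{f}{4}$ ($h{\left(Y,f \right)} = - \frac{\sqrt{Y^{2} + f^{2}} - f}{4} = - \frac{\sqrt{Y^{2} + f^{2}}}{4} + \frac{f}{4}$)
$X{\left(z,I \right)} = -1 + z + \sqrt{5}$ ($X{\left(z,I \right)} = z + \left(- \frac{\sqrt{4^{2} + 2^{2}}}{4} + \frac{1}{4} \cdot 2\right) \left(-2\right) = z + \left(- \frac{\sqrt{16 + 4}}{4} + \frac{1}{2}\right) \left(-2\right) = z + \left(- \frac{\sqrt{20}}{4} + \frac{1}{2}\right) \left(-2\right) = z + \left(- \frac{2 \sqrt{5}}{4} + \frac{1}{2}\right) \left(-2\right) = z + \left(- \frac{\sqrt{5}}{2} + \frac{1}{2}\right) \left(-2\right) = z + \left(\frac{1}{2} - \frac{\sqrt{5}}{2}\right) \left(-2\right) = z - \left(1 - \sqrt{5}\right) = -1 + z + \sqrt{5}$)
$\left(- \frac{5439}{-16111} + \frac{12479}{-10484}\right) + X{\left(100,167 \right)} = \left(- \frac{5439}{-16111} + \frac{12479}{-10484}\right) + \left(-1 + 100 + \sqrt{5}\right) = \left(\left(-5439\right) \left(- \frac{1}{16111}\right) + 12479 \left(- \frac{1}{10484}\right)\right) + \left(99 + \sqrt{5}\right) = \left(\frac{5439}{16111} - \frac{12479}{10484}\right) + \left(99 + \sqrt{5}\right) = - \frac{144026693}{168907724} + \left(99 + \sqrt{5}\right) = \frac{16577837983}{168907724} + \sqrt{5}$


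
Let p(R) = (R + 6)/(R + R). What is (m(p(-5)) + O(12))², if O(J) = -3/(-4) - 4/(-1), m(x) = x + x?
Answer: 8281/400 ≈ 20.703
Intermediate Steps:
p(R) = (6 + R)/(2*R) (p(R) = (6 + R)/((2*R)) = (6 + R)*(1/(2*R)) = (6 + R)/(2*R))
m(x) = 2*x
O(J) = 19/4 (O(J) = -3*(-¼) - 4*(-1) = ¾ + 4 = 19/4)
(m(p(-5)) + O(12))² = (2*((½)*(6 - 5)/(-5)) + 19/4)² = (2*((½)*(-⅕)*1) + 19/4)² = (2*(-⅒) + 19/4)² = (-⅕ + 19/4)² = (91/20)² = 8281/400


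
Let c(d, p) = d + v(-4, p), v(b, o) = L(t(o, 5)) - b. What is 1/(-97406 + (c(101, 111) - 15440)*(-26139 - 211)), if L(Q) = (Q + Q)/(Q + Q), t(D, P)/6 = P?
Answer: 1/403953494 ≈ 2.4755e-9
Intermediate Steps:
t(D, P) = 6*P
L(Q) = 1 (L(Q) = (2*Q)/((2*Q)) = (2*Q)*(1/(2*Q)) = 1)
v(b, o) = 1 - b
c(d, p) = 5 + d (c(d, p) = d + (1 - 1*(-4)) = d + (1 + 4) = d + 5 = 5 + d)
1/(-97406 + (c(101, 111) - 15440)*(-26139 - 211)) = 1/(-97406 + ((5 + 101) - 15440)*(-26139 - 211)) = 1/(-97406 + (106 - 15440)*(-26350)) = 1/(-97406 - 15334*(-26350)) = 1/(-97406 + 404050900) = 1/403953494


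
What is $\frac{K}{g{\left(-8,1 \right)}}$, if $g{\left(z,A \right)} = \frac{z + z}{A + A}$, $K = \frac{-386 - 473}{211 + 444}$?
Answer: $\frac{859}{5240} \approx 0.16393$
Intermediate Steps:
$K = - \frac{859}{655} \approx -1.3115$
$g{\left(z,A \right)} = \frac{z}{A}$ ($g{\left(z,A \right)} = \frac{2 z}{2 A} = 2 z \frac{1}{2 A} = \frac{z}{A}$)
$\frac{K}{g{\left(-8,1 \right)}} = - \frac{859}{655 \left(- \frac{8}{1}\right)} = - \frac{859}{655 \left(\left(-8\right) 1\right)} = - \frac{859}{655 \left(-8\right)} = \left(- \frac{859}{655}\right) \left(- \frac{1}{8}\right) = \frac{859}{5240}$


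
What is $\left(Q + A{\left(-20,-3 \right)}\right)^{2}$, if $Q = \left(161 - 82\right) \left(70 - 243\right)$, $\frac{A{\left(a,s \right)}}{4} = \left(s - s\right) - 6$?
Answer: $187443481$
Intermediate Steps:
$A{\left(a,s \right)} = -24$ ($A{\left(a,s \right)} = 4 \left(\left(s - s\right) - 6\right) = 4 \left(0 - 6\right) = 4 \left(-6\right) = -24$)
$Q = -13667$ ($Q = 79 \left(-173\right) = -13667$)
$\left(Q + A{\left(-20,-3 \right)}\right)^{2} = \left(-13667 - 24\right)^{2} = \left(-13691\right)^{2} = 187443481$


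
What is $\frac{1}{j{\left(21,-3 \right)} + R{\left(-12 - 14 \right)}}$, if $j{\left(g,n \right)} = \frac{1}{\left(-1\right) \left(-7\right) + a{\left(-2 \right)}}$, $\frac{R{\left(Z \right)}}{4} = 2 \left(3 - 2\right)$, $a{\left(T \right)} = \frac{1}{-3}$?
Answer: $\frac{20}{163} \approx 0.1227$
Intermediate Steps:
$a{\left(T \right)} = - \frac{1}{3}$
$R{\left(Z \right)} = 8$ ($R{\left(Z \right)} = 4 \cdot 2 \left(3 - 2\right) = 4 \cdot 2 \cdot 1 = 4 \cdot 2 = 8$)
$j{\left(g,n \right)} = \frac{3}{20}$ ($j{\left(g,n \right)} = \frac{1}{\left(-1\right) \left(-7\right) - \frac{1}{3}} = \frac{1}{7 - \frac{1}{3}} = \frac{1}{\frac{20}{3}} = \frac{3}{20}$)
$\frac{1}{j{\left(21,-3 \right)} + R{\left(-12 - 14 \right)}} = \frac{1}{\frac{3}{20} + 8} = \frac{1}{\frac{163}{20}} = \frac{20}{163}$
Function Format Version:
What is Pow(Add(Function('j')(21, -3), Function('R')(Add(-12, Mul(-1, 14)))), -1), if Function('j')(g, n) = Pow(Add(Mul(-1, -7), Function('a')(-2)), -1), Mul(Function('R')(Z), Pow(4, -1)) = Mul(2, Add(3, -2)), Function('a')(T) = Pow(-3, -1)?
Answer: Rational(20, 163) ≈ 0.12270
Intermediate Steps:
Function('a')(T) = Rational(-1, 3)
Function('R')(Z) = 8 (Function('R')(Z) = Mul(4, Mul(2, Add(3, -2))) = Mul(4, Mul(2, 1)) = Mul(4, 2) = 8)
Function('j')(g, n) = Rational(3, 20) (Function('j')(g, n) = Pow(Add(Mul(-1, -7), Rational(-1, 3)), -1) = Pow(Add(7, Rational(-1, 3)), -1) = Pow(Rational(20, 3), -1) = Rational(3, 20))
Pow(Add(Function('j')(21, -3), Function('R')(Add(-12, Mul(-1, 14)))), -1) = Pow(Add(Rational(3, 20), 8), -1) = Pow(Rational(163, 20), -1) = Rational(20, 163)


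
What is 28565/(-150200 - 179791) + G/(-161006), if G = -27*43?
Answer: -145379891/1832087274 ≈ -0.079352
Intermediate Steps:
G = -1161
28565/(-150200 - 179791) + G/(-161006) = 28565/(-150200 - 179791) - 1161/(-161006) = 28565/(-329991) - 1161*(-1/161006) = 28565*(-1/329991) + 1161/161006 = -985/11379 + 1161/161006 = -145379891/1832087274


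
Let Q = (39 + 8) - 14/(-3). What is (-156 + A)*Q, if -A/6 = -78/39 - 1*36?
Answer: 3720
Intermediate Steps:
A = 228 (A = -6*(-78/39 - 1*36) = -6*(-78*1/39 - 36) = -6*(-2 - 36) = -6*(-38) = 228)
Q = 155/3 (Q = 47 - 14*(-⅓) = 47 + 14/3 = 155/3 ≈ 51.667)
(-156 + A)*Q = (-156 + 228)*(155/3) = 72*(155/3) = 3720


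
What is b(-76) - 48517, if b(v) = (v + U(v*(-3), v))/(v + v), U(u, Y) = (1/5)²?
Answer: -184362701/3800 ≈ -48517.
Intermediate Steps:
U(u, Y) = 1/25 (U(u, Y) = (⅕)² = 1/25)
b(v) = (1/25 + v)/(2*v) (b(v) = (v + 1/25)/(v + v) = (1/25 + v)/((2*v)) = (1/25 + v)*(1/(2*v)) = (1/25 + v)/(2*v))
b(-76) - 48517 = (1/50)*(1 + 25*(-76))/(-76) - 48517 = (1/50)*(-1/76)*(1 - 1900) - 48517 = (1/50)*(-1/76)*(-1899) - 48517 = 1899/3800 - 48517 = -184362701/3800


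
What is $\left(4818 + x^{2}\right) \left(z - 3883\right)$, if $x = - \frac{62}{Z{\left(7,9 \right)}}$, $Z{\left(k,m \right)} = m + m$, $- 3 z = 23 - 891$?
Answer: $- \frac{4217732039}{243} \approx -1.7357 \cdot 10^{7}$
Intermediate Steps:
$z = \frac{868}{3}$ ($z = - \frac{23 - 891}{3} = \left(- \frac{1}{3}\right) \left(-868\right) = \frac{868}{3} \approx 289.33$)
$Z{\left(k,m \right)} = 2 m$
$x = - \frac{31}{9}$ ($x = - \frac{62}{2 \cdot 9} = - \frac{62}{18} = \left(-62\right) \frac{1}{18} = - \frac{31}{9} \approx -3.4444$)
$\left(4818 + x^{2}\right) \left(z - 3883\right) = \left(4818 + \left(- \frac{31}{9}\right)^{2}\right) \left(\frac{868}{3} - 3883\right) = \left(4818 + \frac{961}{81}\right) \left(- \frac{10781}{3}\right) = \frac{391219}{81} \left(- \frac{10781}{3}\right) = - \frac{4217732039}{243}$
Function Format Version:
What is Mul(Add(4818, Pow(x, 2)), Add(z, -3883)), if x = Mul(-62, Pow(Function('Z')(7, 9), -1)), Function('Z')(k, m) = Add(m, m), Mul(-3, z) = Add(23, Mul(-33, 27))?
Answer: Rational(-4217732039, 243) ≈ -1.7357e+7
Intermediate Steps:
z = Rational(868, 3) (z = Mul(Rational(-1, 3), Add(23, Mul(-33, 27))) = Mul(Rational(-1, 3), Add(23, -891)) = Mul(Rational(-1, 3), -868) = Rational(868, 3) ≈ 289.33)
Function('Z')(k, m) = Mul(2, m)
x = Rational(-31, 9) (x = Mul(-62, Pow(Mul(2, 9), -1)) = Mul(-62, Pow(18, -1)) = Mul(-62, Rational(1, 18)) = Rational(-31, 9) ≈ -3.4444)
Mul(Add(4818, Pow(x, 2)), Add(z, -3883)) = Mul(Add(4818, Pow(Rational(-31, 9), 2)), Add(Rational(868, 3), -3883)) = Mul(Add(4818, Rational(961, 81)), Rational(-10781, 3)) = Mul(Rational(391219, 81), Rational(-10781, 3)) = Rational(-4217732039, 243)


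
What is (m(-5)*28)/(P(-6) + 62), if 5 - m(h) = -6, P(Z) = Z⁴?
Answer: 22/97 ≈ 0.22680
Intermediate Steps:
m(h) = 11 (m(h) = 5 - 1*(-6) = 5 + 6 = 11)
(m(-5)*28)/(P(-6) + 62) = (11*28)/((-6)⁴ + 62) = 308/(1296 + 62) = 308/1358 = 308*(1/1358) = 22/97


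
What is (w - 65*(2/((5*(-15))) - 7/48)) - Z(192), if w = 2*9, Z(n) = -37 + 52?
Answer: 1137/80 ≈ 14.212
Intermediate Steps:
Z(n) = 15
w = 18
(w - 65*(2/((5*(-15))) - 7/48)) - Z(192) = (18 - 65*(2/((5*(-15))) - 7/48)) - 1*15 = (18 - 65*(2/(-75) - 7*1/48)) - 15 = (18 - 65*(2*(-1/75) - 7/48)) - 15 = (18 - 65*(-2/75 - 7/48)) - 15 = (18 - 65*(-69/400)) - 15 = (18 + 897/80) - 15 = 2337/80 - 15 = 1137/80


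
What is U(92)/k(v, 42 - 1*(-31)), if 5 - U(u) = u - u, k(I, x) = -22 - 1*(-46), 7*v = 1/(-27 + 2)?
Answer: 5/24 ≈ 0.20833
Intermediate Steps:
v = -1/175 (v = 1/(7*(-27 + 2)) = (1/7)/(-25) = (1/7)*(-1/25) = -1/175 ≈ -0.0057143)
k(I, x) = 24 (k(I, x) = -22 + 46 = 24)
U(u) = 5 (U(u) = 5 - (u - u) = 5 - 1*0 = 5 + 0 = 5)
U(92)/k(v, 42 - 1*(-31)) = 5/24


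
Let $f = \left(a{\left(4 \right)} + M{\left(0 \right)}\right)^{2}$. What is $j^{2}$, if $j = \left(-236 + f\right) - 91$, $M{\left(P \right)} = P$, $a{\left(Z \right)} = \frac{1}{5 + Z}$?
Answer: $\frac{701508196}{6561} \approx 1.0692 \cdot 10^{5}$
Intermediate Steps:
$f = \frac{1}{81}$ ($f = \left(\frac{1}{5 + 4} + 0\right)^{2} = \left(\frac{1}{9} + 0\right)^{2} = \left(\frac{1}{9}\right)^{2} = \frac{1}{81} \approx 0.012346$)
$j = - \frac{26486}{81}$ ($j = \left(-236 + \frac{1}{81}\right) - 91 = - \frac{19115}{81} - 91 = - \frac{26486}{81} \approx -326.99$)
$j^{2} = \left(- \frac{26486}{81}\right)^{2} = \frac{701508196}{6561}$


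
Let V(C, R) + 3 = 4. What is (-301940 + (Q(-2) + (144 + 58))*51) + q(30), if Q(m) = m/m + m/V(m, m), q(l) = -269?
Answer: -291958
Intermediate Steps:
V(C, R) = 1 (V(C, R) = -3 + 4 = 1)
Q(m) = 1 + m (Q(m) = m/m + m/1 = 1 + m*1 = 1 + m)
(-301940 + (Q(-2) + (144 + 58))*51) + q(30) = (-301940 + ((1 - 2) + (144 + 58))*51) - 269 = (-301940 + (-1 + 202)*51) - 269 = (-301940 + 201*51) - 269 = (-301940 + 10251) - 269 = -291689 - 269 = -291958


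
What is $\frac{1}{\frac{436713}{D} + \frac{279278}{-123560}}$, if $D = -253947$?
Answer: $- \frac{5229615220}{20813678091} \approx -0.25126$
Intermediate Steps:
$\frac{1}{\frac{436713}{D} + \frac{279278}{-123560}} = \frac{1}{\frac{436713}{-253947} + \frac{279278}{-123560}} = \frac{1}{436713 \left(- \frac{1}{253947}\right) + 279278 \left(- \frac{1}{123560}\right)} = \frac{1}{- \frac{145571}{84649} - \frac{139639}{61780}} = \frac{1}{- \frac{20813678091}{5229615220}} = - \frac{5229615220}{20813678091}$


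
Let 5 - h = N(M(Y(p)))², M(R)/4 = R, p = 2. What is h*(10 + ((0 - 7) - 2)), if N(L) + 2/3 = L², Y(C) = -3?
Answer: -184855/9 ≈ -20539.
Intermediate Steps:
M(R) = 4*R
N(L) = -⅔ + L²
h = -184855/9 (h = 5 - (-⅔ + (4*(-3))²)² = 5 - (-⅔ + (-12)²)² = 5 - (-⅔ + 144)² = 5 - (430/3)² = 5 - 1*184900/9 = 5 - 184900/9 = -184855/9 ≈ -20539.)
h*(10 + ((0 - 7) - 2)) = -184855*(10 + ((0 - 7) - 2))/9 = -184855*(10 + (-7 - 2))/9 = -184855*(10 - 9)/9 = -184855/9*1 = -184855/9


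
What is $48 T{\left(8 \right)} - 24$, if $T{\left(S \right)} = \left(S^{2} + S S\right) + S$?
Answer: $6504$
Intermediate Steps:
$T{\left(S \right)} = S + 2 S^{2}$ ($T{\left(S \right)} = \left(S^{2} + S^{2}\right) + S = 2 S^{2} + S = S + 2 S^{2}$)
$48 T{\left(8 \right)} - 24 = 48 \cdot 8 \left(1 + 2 \cdot 8\right) - 24 = 48 \cdot 8 \left(1 + 16\right) - 24 = 48 \cdot 8 \cdot 17 - 24 = 48 \cdot 136 - 24 = 6528 - 24 = 6504$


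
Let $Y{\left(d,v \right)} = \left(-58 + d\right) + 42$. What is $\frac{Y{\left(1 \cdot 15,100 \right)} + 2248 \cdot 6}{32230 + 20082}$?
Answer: $\frac{13487}{52312} \approx 0.25782$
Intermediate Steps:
$Y{\left(d,v \right)} = -16 + d$
$\frac{Y{\left(1 \cdot 15,100 \right)} + 2248 \cdot 6}{32230 + 20082} = \frac{\left(-16 + 1 \cdot 15\right) + 2248 \cdot 6}{32230 + 20082} = \frac{\left(-16 + 15\right) + 13488}{52312} = \left(-1 + 13488\right) \frac{1}{52312} = 13487 \cdot \frac{1}{52312} = \frac{13487}{52312}$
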